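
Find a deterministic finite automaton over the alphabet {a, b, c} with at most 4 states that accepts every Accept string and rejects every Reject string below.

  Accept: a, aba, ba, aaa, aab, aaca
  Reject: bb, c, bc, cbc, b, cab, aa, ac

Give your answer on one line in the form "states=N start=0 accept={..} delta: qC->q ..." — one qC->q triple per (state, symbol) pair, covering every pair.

State merging on the prefix tree: take the shortest (then alphabetical) example prefix whose next move is undefined and point that move at state 0, else 1, else 2, ...; a target is out if some Accept/Reject pair would then sit in one state with the same input left (inseparable). If every existing state is out, open a new one.
a: 0a undefined. 0a->0: no, a/aa meet in 0. Open state 1: 0a->1.
b: 0b undefined. 0b->0: ok.
c: 0c undefined. 0c->0: ok.
aa: 1a undefined. 1a->0: no, aab/bb meet in 0. 1a->1: no, a/aa meet in 1. Open state 2: 1a->2.
ab: 1b undefined. 1b->0: ok.
ac: 1c undefined. 1c->0: ok.
aaa: 2a undefined. 2a->0: no, aaa/bb meet in 0. 2a->1: ok.
aab: 2b undefined. 2b->0: no, aab/bb meet in 0. 2b->1: ok.
aac: 2c undefined. 2c->0: ok.
All examples now run through 3 states with every (state, symbol) defined. Accept strings end in {1}, Reject strings end in {0,2}; accept={1}.

states=3 start=0 accept={1} delta: 0a->1 0b->0 0c->0 1a->2 1b->0 1c->0 2a->1 2b->1 2c->0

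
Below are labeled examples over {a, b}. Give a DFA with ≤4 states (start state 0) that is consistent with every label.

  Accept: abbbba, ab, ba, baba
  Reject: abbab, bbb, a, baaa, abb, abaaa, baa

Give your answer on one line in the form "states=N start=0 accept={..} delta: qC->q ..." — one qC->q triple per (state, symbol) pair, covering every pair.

states=4 start=0 accept={1,2} delta: 0a->0 0b->1 1a->2 1b->3 2a->0 2b->1 3a->1 3b->0

Grow the machine one transition at a time. Run the examples from 0; the earliest place one falls off (shortest prefix, ties alphabetical) gets sent to the lowest-numbered state that keeps every Accept/Reject pair distinguishable — a pair clashes when both reach the same state with identical unread suffix — and to a fresh state only if none does.
a: 0a undefined. 0a->0: ok.
b: 0b undefined. 0b->0: no, abbbba/abbab meet in 0. Open state 1: 0b->1.
ba: 1a undefined. 1a->0: no, ba/a meet in 0. 1a->1: no, ab/baaa meet in 1. Open state 2: 1a->2.
bb: 1b undefined. 1b->0: no, abbbba/a meet in 0. 1b->1: no, ab/bbb meet in 1. 1b->2: no, ba/abb meet in 2. Open state 3: 1b->3.
baa: 2a undefined. 2a->0: ok.
bab: 2b undefined. 2b->0: no, baba/a meet in 0. 2b->1: ok.
bbb: 3b undefined. 3b->0: ok.
abba: 3a undefined. 3a->0: no, ab/abbab meet in 1. 3a->1: ok.
All examples now run through 4 states with every (state, symbol) defined. Accept strings end in {1,2}, Reject strings end in {0,3}; accept={1,2}.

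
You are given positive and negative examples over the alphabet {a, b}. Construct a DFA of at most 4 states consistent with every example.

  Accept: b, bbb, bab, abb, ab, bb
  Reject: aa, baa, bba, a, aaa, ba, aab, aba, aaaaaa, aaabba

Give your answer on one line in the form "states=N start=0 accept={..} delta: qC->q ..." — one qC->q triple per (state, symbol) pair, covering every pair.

Fold the examples into a partial DFA from state 0: repeatedly fix the first undefined (state, symbol) met by the shortest-then-alphabetical prefix, trying targets in increasing order and rejecting any under which an Accept and a Reject string meet in one state with the same remainder; add a state when all current targets are rejected. Accepting states are where Accept strings end.
a: 0a undefined. 0a->0: no, b/aab meet in 0 with "b" left. Open state 1: 0a->1.
b: 0b undefined. 0b->0: ok.
aa: 1a undefined. 1a->0: no, b/aa meet in 0. 1a->1: no, bab/aab meet in 1 with "b" left. Open state 2: 1a->2.
ab: 1b undefined. 1b->0: ok.
aaa: 2a undefined. 2a->0: no, b/aaa meet in 0. 2a->1: ok.
aab: 2b undefined. 2b->0: no, b/aab meet in 0. 2b->1: ok.
All examples now run through 3 states with every (state, symbol) defined. Accept strings end in {0}, Reject strings end in {1,2}; accept={0}.

states=3 start=0 accept={0} delta: 0a->1 0b->0 1a->2 1b->0 2a->1 2b->1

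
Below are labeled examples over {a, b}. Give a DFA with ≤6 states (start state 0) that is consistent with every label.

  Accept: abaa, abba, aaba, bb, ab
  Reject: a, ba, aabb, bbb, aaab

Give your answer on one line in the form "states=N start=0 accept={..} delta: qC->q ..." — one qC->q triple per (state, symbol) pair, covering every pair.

states=4 start=0 accept={0,3} delta: 0a->1 0b->1 1a->2 1b->3 2a->0 2b->2 3a->2 3b->2

Grow the machine one transition at a time. Run the examples from 0; the earliest place one falls off (shortest prefix, ties alphabetical) gets sent to the lowest-numbered state that keeps every Accept/Reject pair distinguishable — a pair clashes when both reach the same state with identical unread suffix — and to a fresh state only if none does.
a: 0a undefined. 0a->0: no, aaba/ba meet in 0 with "ba" left. Open state 1: 0a->1.
b: 0b undefined. 0b->0: no, bb/bbb meet in 0. 0b->1: ok.
aa: 1a undefined. 1a->0: no, aaba/ba meet in 0. 1a->1: no, bb/aaab meet in 1 with "b" left. Open state 2: 1a->2.
ab: 1b undefined. 1b->0: no, abaa/ba meet in 2. 1b->1: no, abba/ba meet in 2. 1b->2: no, bb/ba meet in 2. Open state 3: 1b->3.
aaa: 2a undefined. 2a->0: ok.
aab: 2b undefined. 2b->0: no, aaba/a meet in 1. 2b->1: no, aaba/ba meet in 2. 2b->2: ok.
aba: 3a undefined. 3a->0: no, abaa/a meet in 1. 3a->1: no, abaa/ba meet in 2. 3a->2: ok.
abb: 3b undefined. 3b->0: no, abaa/bbb meet in 0. 3b->1: no, abba/ba meet in 2. 3b->2: ok.
All examples now run through 4 states with every (state, symbol) defined. Accept strings end in {0,3}, Reject strings end in {1,2}; accept={0,3}.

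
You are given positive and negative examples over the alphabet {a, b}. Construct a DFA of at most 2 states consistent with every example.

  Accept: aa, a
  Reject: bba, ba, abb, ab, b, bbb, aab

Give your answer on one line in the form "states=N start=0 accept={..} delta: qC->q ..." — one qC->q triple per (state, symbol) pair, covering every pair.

states=2 start=0 accept={0} delta: 0a->0 0b->1 1a->1 1b->1

Grow the machine one transition at a time. Run the examples from 0; the earliest place one falls off (shortest prefix, ties alphabetical) gets sent to the lowest-numbered state that keeps every Accept/Reject pair distinguishable — a pair clashes when both reach the same state with identical unread suffix — and to a fresh state only if none does.
a: 0a undefined. 0a->0: ok.
b: 0b undefined. 0b->0: no, aa/bba meet in 0. Open state 1: 0b->1.
ba: 1a undefined. 1a->0: no, aa/ba meet in 0. 1a->1: ok.
bb: 1b undefined. 1b->0: no, aa/bba meet in 0. 1b->1: ok.
All examples now run through 2 states with every (state, symbol) defined. Accept strings end in {0}, Reject strings end in {1}; accept={0}.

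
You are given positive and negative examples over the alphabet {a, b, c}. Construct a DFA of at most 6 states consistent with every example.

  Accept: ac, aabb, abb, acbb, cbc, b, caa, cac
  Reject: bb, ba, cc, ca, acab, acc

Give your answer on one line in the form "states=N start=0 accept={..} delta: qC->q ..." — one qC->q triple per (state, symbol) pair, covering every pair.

states=5 start=0 accept={1,3} delta: 0a->1 0b->1 0c->2 1a->2 1b->0 1c->3 2a->4 2b->4 2c->0 3a->1 3b->0 3c->0 4a->1 4b->1 4c->1

State merging on the prefix tree: take the shortest (then alphabetical) example prefix whose next move is undefined and point that move at state 0, else 1, else 2, ...; a target is out if some Accept/Reject pair would then sit in one state with the same input left (inseparable). If every existing state is out, open a new one.
a: 0a undefined. 0a->0: no, aabb/bb meet in 0 with "bb" left. Open state 1: 0a->1.
b: 0b undefined. 0b->0: no, b/bb meet in 0. 0b->1: ok.
c: 0c undefined. 0c->0: no, b/ca meet in 1. 0c->1: no, ac/cc meet in 1 with "c" left. Open state 2: 0c->2.
aa: 1a undefined. 1a->0: no, aabb/bb meet in 1 with "b" left. 1a->1: no, b/ba meet in 1. 1a->2: ok.
ab: 1b undefined. 1b->0: ok.
ac: 1c undefined. 1c->0: no, ac/bb meet in 0. 1c->1: no, ac/acc meet in 1. 1c->2: no, ac/ba meet in 2. Open state 3: 1c->3.
ca: 2a undefined. 2a->0: no, cac/ba meet in 2. 2a->1: no, abb/ca meet in 1. 2a->2: no, caa/ba meet in 2. 2a->3: no, ac/ca meet in 3. Open state 4: 2a->4.
cb: 2b undefined. 2b->0: no, cbc/ba meet in 2. 2b->1: no, aabb/bb meet in 0. 2b->2: no, aabb/ba meet in 2. 2b->3: no, cbc/acc meet in 3 with "c" left. 2b->4: ok.
cc: 2c undefined. 2c->0: ok.
aca: 3a undefined. 3a->0: no, abb/acab meet in 1. 3a->1: ok.
acb: 3b undefined. 3b->0: ok.
acc: 3c undefined. 3c->0: ok.
caa: 4a undefined. 4a->0: no, caa/bb meet in 0. 4a->1: ok.
cac: 4c undefined. 4c->0: no, cbc/bb meet in 0. 4c->1: ok.
aabb: 4b undefined. 4b->0: no, aabb/bb meet in 0. 4b->1: ok.
All examples now run through 5 states with every (state, symbol) defined. Accept strings end in {1,3}, Reject strings end in {0,2,4}; accept={1,3}.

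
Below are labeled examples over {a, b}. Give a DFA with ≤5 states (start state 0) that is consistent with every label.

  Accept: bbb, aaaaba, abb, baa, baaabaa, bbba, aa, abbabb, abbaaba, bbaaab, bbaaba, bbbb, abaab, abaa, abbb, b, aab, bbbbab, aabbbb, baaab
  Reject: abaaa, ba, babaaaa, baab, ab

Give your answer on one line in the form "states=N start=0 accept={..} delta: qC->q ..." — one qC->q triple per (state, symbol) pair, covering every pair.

states=5 start=0 accept={1,2,3,4} delta: 0a->1 0b->2 1a->2 1b->0 2a->0 2b->3 3a->0 3b->4 4a->1 4b->2

Grow the machine one transition at a time. Run the examples from 0; the earliest place one falls off (shortest prefix, ties alphabetical) gets sent to the lowest-numbered state that keeps every Accept/Reject pair distinguishable — a pair clashes when both reach the same state with identical unread suffix — and to a fresh state only if none does.
a: 0a undefined. 0a->0: no, aaaaba/ba meet in 0 with "ba" left. Open state 1: 0a->1.
b: 0b undefined. 0b->0: no, bbba/ba meet in 1. 0b->1: no, aa/ba meet in 1 with "a" left. Open state 2: 0b->2.
aa: 1a undefined. 1a->0: no, aaaaba/ba meet in 2 with "a" left. 1a->1: no, aab/ab meet in 1 with "b" left. 1a->2: ok.
ab: 1b undefined. 1b->0: ok.
ba: 2a undefined. 2a->0: ok.
bb: 2b undefined. 2b->0: no, bbba/abaaa meet in 0. 2b->1: no, bbb/abaaa meet in 0. 2b->2: no, bbba/abaaa meet in 0. Open state 3: 2b->3.
bba: 3a undefined. 3a->0: ok.
bbb: 3b undefined. 3b->0: no, bbb/abaaa meet in 0. 3b->1: no, bbbb/abaaa meet in 0. 3b->2: no, bbba/abaaa meet in 0. 3b->3: no, bbba/abaaa meet in 0. Open state 4: 3b->4.
bbba: 4a undefined. 4a->0: no, bbba/abaaa meet in 0. 4a->1: ok.
bbbb: 4b undefined. 4b->0: no, bbbb/abaaa meet in 0. 4b->1: no, aabbbb/abaaa meet in 0. 4b->2: ok.
All examples now run through 5 states with every (state, symbol) defined. Accept strings end in {1,2,3,4}, Reject strings end in {0}; accept={1,2,3,4}.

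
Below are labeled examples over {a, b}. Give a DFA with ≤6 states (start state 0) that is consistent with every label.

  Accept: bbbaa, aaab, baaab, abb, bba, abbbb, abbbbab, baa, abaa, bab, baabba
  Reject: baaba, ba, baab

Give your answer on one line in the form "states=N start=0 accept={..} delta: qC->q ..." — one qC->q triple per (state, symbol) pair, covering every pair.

Grow the machine one transition at a time. Run the examples from 0; the earliest place one falls off (shortest prefix, ties alphabetical) gets sent to the lowest-numbered state that keeps every Accept/Reject pair distinguishable — a pair clashes when both reach the same state with identical unread suffix — and to a fresh state only if none does.
a: 0a undefined. 0a->0: ok.
b: 0b undefined. 0b->0: no, bbbaa/baaba meet in 0. Open state 1: 0b->1.
ba: 1a undefined. 1a->0: no, aaab/baab meet in 1. 1a->1: no, aaab/ba meet in 1. Open state 2: 1a->2.
bb: 1b undefined. 1b->0: ok.
baa: 2a undefined. 2a->0: no, aaab/baab meet in 1. 2a->1: no, abb/baaba meet in 0. 2a->2: no, bbbaa/ba meet in 2. Open state 3: 2a->3.
bab: 2b undefined. 2b->0: ok.
baaa: 3a undefined. 3a->0: ok.
baab: 3b undefined. 3b->0: no, abb/baaba meet in 0. 3b->1: no, aaab/baab meet in 1. 3b->2: no, bbbaa/baaba meet in 3. 3b->3: no, bbbaa/baab meet in 3. Open state 4: 3b->4.
baaba: 4a undefined. 4a->0: no, abb/baaba meet in 0. 4a->1: no, aaab/baaba meet in 1. 4a->2: ok.
baabb: 4b undefined. 4b->0: ok.
All examples now run through 5 states with every (state, symbol) defined. Accept strings end in {0,1,3}, Reject strings end in {2,4}; accept={0,1,3}.

states=5 start=0 accept={0,1,3} delta: 0a->0 0b->1 1a->2 1b->0 2a->3 2b->0 3a->0 3b->4 4a->2 4b->0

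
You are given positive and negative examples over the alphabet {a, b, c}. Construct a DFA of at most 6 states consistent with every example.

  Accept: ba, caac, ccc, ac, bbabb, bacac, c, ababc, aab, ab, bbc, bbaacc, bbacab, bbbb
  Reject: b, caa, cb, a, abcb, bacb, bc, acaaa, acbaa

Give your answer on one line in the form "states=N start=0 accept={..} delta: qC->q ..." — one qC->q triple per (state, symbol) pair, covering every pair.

states=4 start=0 accept={0,3} delta: 0a->1 0b->2 0c->0 1a->1 1b->0 1c->0 2a->0 2b->3 2c->1 3a->0 3b->1 3c->0

Fold the examples into a partial DFA from state 0: repeatedly fix the first undefined (state, symbol) met by the shortest-then-alphabetical prefix, trying targets in increasing order and rejecting any under which an Accept and a Reject string meet in one state with the same remainder; add a state when all current targets are rejected. Accepting states are where Accept strings end.
a: 0a undefined. 0a->0: no, aab/b meet in 0 with "b" left. Open state 1: 0a->1.
b: 0b undefined. 0b->0: no, ba/a meet in 1. 0b->1: no, ac/bc meet in 1 with "c" left. Open state 2: 0b->2.
c: 0c undefined. 0c->0: ok.
aa: 1a undefined. 1a->0: no, caac/caa meet in 0. 1a->1: ok.
ab: 1b undefined. 1b->0: ok.
ac: 1c undefined. 1c->0: ok.
ba: 2a undefined. 2a->0: ok.
bb: 2b undefined. 2b->0: no, bbabb/b meet in 2. 2b->1: no, bbabb/b meet in 2. 2b->2: no, bbabb/b meet in 2. Open state 3: 2b->3.
bc: 2c undefined. 2c->0: no, ba/bc meet in 0. 2c->1: ok.
bba: 3a undefined. 3a->0: ok.
bbb: 3b undefined. 3b->0: no, bbbb/b meet in 2. 3b->1: ok.
bbc: 3c undefined. 3c->0: ok.
All examples now run through 4 states with every (state, symbol) defined. Accept strings end in {0,3}, Reject strings end in {1,2}; accept={0,3}.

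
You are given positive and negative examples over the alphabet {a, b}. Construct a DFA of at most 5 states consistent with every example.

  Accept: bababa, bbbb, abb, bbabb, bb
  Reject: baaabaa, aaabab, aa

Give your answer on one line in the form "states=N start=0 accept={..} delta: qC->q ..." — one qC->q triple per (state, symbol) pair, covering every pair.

states=3 start=0 accept={1,2} delta: 0a->0 0b->1 1a->2 1b->1 2a->0 2b->0

Fold the examples into a partial DFA from state 0: repeatedly fix the first undefined (state, symbol) met by the shortest-then-alphabetical prefix, trying targets in increasing order and rejecting any under which an Accept and a Reject string meet in one state with the same remainder; add a state when all current targets are rejected. Accepting states are where Accept strings end.
a: 0a undefined. 0a->0: ok.
b: 0b undefined. 0b->0: no, bababa/baaabaa meet in 0. Open state 1: 0b->1.
ba: 1a undefined. 1a->0: no, bababa/baaabaa meet in 0. 1a->1: no, abb/aaabab meet in 1 with "b" left. Open state 2: 1a->2.
bb: 1b undefined. 1b->0: no, bbbb/aa meet in 0. 1b->1: ok.
baa: 2a undefined. 2a->0: ok.
bab: 2b undefined. 2b->0: ok.
All examples now run through 3 states with every (state, symbol) defined. Accept strings end in {1,2}, Reject strings end in {0}; accept={1,2}.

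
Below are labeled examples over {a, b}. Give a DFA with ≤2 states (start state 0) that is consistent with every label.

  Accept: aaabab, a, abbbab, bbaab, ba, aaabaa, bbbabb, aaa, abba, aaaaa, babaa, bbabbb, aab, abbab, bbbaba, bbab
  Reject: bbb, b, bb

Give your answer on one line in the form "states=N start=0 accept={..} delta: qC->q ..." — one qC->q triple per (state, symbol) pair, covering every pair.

Grow the machine one transition at a time. Run the examples from 0; the earliest place one falls off (shortest prefix, ties alphabetical) gets sent to the lowest-numbered state that keeps every Accept/Reject pair distinguishable — a pair clashes when both reach the same state with identical unread suffix — and to a fresh state only if none does.
a: 0a undefined. 0a->0: no, aab/b meet in 0 with "b" left. Open state 1: 0a->1.
b: 0b undefined. 0b->0: ok.
aa: 1a undefined. 1a->0: no, bbaab/bbb meet in 0. 1a->1: ok.
ab: 1b undefined. 1b->0: no, aaabab/bbb meet in 0. 1b->1: ok.
All examples now run through 2 states with every (state, symbol) defined. Accept strings end in {1}, Reject strings end in {0}; accept={1}.

states=2 start=0 accept={1} delta: 0a->1 0b->0 1a->1 1b->1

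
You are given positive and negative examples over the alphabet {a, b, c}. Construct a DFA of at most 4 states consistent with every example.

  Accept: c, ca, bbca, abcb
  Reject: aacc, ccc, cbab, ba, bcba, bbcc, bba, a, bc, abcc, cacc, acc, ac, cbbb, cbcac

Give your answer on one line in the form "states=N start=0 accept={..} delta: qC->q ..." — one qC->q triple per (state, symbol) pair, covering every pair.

Grow the machine one transition at a time. Run the examples from 0; the earliest place one falls off (shortest prefix, ties alphabetical) gets sent to the lowest-numbered state that keeps every Accept/Reject pair distinguishable — a pair clashes when both reach the same state with identical unread suffix — and to a fresh state only if none does.
a: 0a undefined. 0a->0: no, c/ac meet in 0 with "c" left. Open state 1: 0a->1.
b: 0b undefined. 0b->0: no, c/bc meet in 0 with "c" left. 0b->1: ok.
c: 0c undefined. 0c->0: no, c/ccc meet in 0. 0c->1: no, c/a meet in 1. Open state 2: 0c->2.
aa: 1a undefined. 1a->0: ok.
ab: 1b undefined. 1b->0: ok.
ac: 1c undefined. 1c->0: no, c/acc meet in 2. 1c->1: ok.
ca: 2a undefined. 2a->0: no, ca/ba meet in 0. 2a->1: no, ca/bcba meet in 1. 2a->2: ok.
cb: 2b undefined. 2b->0: no, abcb/cbab meet in 0. 2b->1: no, c/cbcac meet in 2. 2b->2: no, c/cbab meet in 2. Open state 3: 2b->3.
cc: 2c undefined. 2c->0: no, c/ccc meet in 2. 2c->1: ok.
cba: 3a undefined. 3a->0: ok.
cbb: 3b undefined. 3b->0: ok.
cbc: 3c undefined. 3c->0: ok.
All examples now run through 4 states with every (state, symbol) defined. Accept strings end in {2,3}, Reject strings end in {0,1}; accept={2,3}.

states=4 start=0 accept={2,3} delta: 0a->1 0b->1 0c->2 1a->0 1b->0 1c->1 2a->2 2b->3 2c->1 3a->0 3b->0 3c->0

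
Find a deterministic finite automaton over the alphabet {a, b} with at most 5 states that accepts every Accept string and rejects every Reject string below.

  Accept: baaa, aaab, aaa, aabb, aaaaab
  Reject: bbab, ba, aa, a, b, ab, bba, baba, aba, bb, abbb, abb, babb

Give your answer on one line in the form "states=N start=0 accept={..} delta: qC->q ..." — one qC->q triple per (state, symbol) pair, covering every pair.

states=4 start=0 accept={3} delta: 0a->1 0b->0 1a->2 1b->0 2a->3 2b->3 3a->1 3b->3

State merging on the prefix tree: take the shortest (then alphabetical) example prefix whose next move is undefined and point that move at state 0, else 1, else 2, ...; a target is out if some Accept/Reject pair would then sit in one state with the same input left (inseparable). If every existing state is out, open a new one.
a: 0a undefined. 0a->0: no, aaab/b meet in 0 with "b" left. Open state 1: 0a->1.
b: 0b undefined. 0b->0: ok.
aa: 1a undefined. 1a->0: no, baaa/ba meet in 1. 1a->1: no, baaa/ba meet in 1. Open state 2: 1a->2.
ab: 1b undefined. 1b->0: ok.
aaa: 2a undefined. 2a->0: no, baaa/bbab meet in 0. 2a->1: no, baaa/ba meet in 1. 2a->2: no, baaa/aa meet in 2. Open state 3: 2a->3.
aab: 2b undefined. 2b->0: no, aabb/bbab meet in 0. 2b->1: no, aabb/bbab meet in 0. 2b->2: no, aabb/aa meet in 2. 2b->3: ok.
aaaa: 3a undefined. 3a->0: no, aaaaab/bbab meet in 0. 3a->1: ok.
aaab: 3b undefined. 3b->0: no, aaab/bbab meet in 0. 3b->1: no, aaab/ba meet in 1. 3b->2: no, aaab/aa meet in 2. 3b->3: ok.
All examples now run through 4 states with every (state, symbol) defined. Accept strings end in {3}, Reject strings end in {0,1,2}; accept={3}.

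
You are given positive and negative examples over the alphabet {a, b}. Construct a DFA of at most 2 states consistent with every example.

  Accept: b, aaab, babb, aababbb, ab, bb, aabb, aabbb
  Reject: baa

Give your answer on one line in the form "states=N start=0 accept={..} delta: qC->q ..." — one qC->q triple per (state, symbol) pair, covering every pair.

State merging on the prefix tree: take the shortest (then alphabetical) example prefix whose next move is undefined and point that move at state 0, else 1, else 2, ...; a target is out if some Accept/Reject pair would then sit in one state with the same input left (inseparable). If every existing state is out, open a new one.
a: 0a undefined. 0a->0: ok.
b: 0b undefined. 0b->0: no, b/baa meet in 0. Open state 1: 0b->1.
ba: 1a undefined. 1a->0: ok.
bb: 1b undefined. 1b->0: no, babb/baa meet in 0. 1b->1: ok.
All examples now run through 2 states with every (state, symbol) defined. Accept strings end in {1}, Reject strings end in {0}; accept={1}.

states=2 start=0 accept={1} delta: 0a->0 0b->1 1a->0 1b->1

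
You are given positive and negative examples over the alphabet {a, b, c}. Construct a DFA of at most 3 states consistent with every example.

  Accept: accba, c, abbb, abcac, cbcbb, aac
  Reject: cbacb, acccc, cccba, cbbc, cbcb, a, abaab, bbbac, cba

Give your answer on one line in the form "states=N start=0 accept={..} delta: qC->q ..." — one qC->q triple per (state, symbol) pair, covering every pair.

State merging on the prefix tree: take the shortest (then alphabetical) example prefix whose next move is undefined and point that move at state 0, else 1, else 2, ...; a target is out if some Accept/Reject pair would then sit in one state with the same input left (inseparable). If every existing state is out, open a new one.
a: 0a undefined. 0a->0: ok.
b: 0b undefined. 0b->0: no, c/bbbac meet in 0 with "c" left. Open state 1: 0b->1.
c: 0c undefined. 0c->0: no, accba/cccba meet in 1 with "a" left. 0c->1: ok.
bb: 1b undefined. 1b->0: ok.
cc: 1c undefined. 1c->0: ok.
aba: 1a undefined. 1a->0: no, accba/cbacb meet in 0. 1a->1: ok.
All examples now run through 2 states with every (state, symbol) defined. Accept strings end in {1}, Reject strings end in {0}; accept={1}.

states=2 start=0 accept={1} delta: 0a->0 0b->1 0c->1 1a->1 1b->0 1c->0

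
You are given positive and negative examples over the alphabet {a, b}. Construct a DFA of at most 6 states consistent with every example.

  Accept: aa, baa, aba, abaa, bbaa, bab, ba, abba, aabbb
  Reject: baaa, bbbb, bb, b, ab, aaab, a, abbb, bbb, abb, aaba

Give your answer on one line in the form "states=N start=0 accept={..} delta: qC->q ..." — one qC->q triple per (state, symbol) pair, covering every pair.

State merging on the prefix tree: take the shortest (then alphabetical) example prefix whose next move is undefined and point that move at state 0, else 1, else 2, ...; a target is out if some Accept/Reject pair would then sit in one state with the same input left (inseparable). If every existing state is out, open a new one.
a: 0a undefined. 0a->0: no, aa/a meet in 0. Open state 1: 0a->1.
b: 0b undefined. 0b->0: no, bab/ab meet in 1 with "b" left. 0b->1: ok.
aa: 1a undefined. 1a->0: no, aa/baaa meet in 0. 1a->1: no, aa/baaa meet in 1. Open state 2: 1a->2.
ab: 1b undefined. 1b->0: no, aba/b meet in 1. 1b->1: ok.
aaa: 2a undefined. 2a->0: ok.
aab: 2b undefined. 2b->0: no, aabbb/baaa meet in 1. 2b->1: no, aa/aaba meet in 2. 2b->2: no, baa/aaba meet in 0. Open state 3: 2b->3.
aaba: 3a undefined. 3a->0: no, baa/aaba meet in 0. 3a->1: ok.
aabb: 3b undefined. 3b->0: no, aabbb/baaa meet in 1. 3b->1: no, aabbb/baaa meet in 1. 3b->2: ok.
All examples now run through 4 states with every (state, symbol) defined. Accept strings end in {0,2,3}, Reject strings end in {1}; accept={0,2,3}.

states=4 start=0 accept={0,2,3} delta: 0a->1 0b->1 1a->2 1b->1 2a->0 2b->3 3a->1 3b->2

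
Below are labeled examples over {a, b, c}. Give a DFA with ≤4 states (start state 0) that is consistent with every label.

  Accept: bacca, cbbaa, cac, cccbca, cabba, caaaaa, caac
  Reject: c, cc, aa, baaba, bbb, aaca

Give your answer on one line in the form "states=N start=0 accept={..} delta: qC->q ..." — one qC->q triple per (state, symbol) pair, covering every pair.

states=4 start=0 accept={3} delta: 0a->0 0b->0 0c->1 1a->2 1b->1 1c->2 2a->3 2b->2 2c->3 3a->1 3b->1 3c->3

Grow the machine one transition at a time. Run the examples from 0; the earliest place one falls off (shortest prefix, ties alphabetical) gets sent to the lowest-numbered state that keeps every Accept/Reject pair distinguishable — a pair clashes when both reach the same state with identical unread suffix — and to a fresh state only if none does.
a: 0a undefined. 0a->0: ok.
b: 0b undefined. 0b->0: ok.
c: 0c undefined. 0c->0: no, bacca/c meet in 0. Open state 1: 0c->1.
ca: 1a undefined. 1a->0: no, cac/c meet in 1. 1a->1: no, cac/cc meet in 1 with "c" left. Open state 2: 1a->2.
cb: 1b undefined. 1b->0: no, cbbaa/aa meet in 0. 1b->1: ok.
cc: 1c undefined. 1c->0: no, bacca/cc meet in 0. 1c->1: no, bacca/aaca meet in 2. 1c->2: ok.
caa: 2a undefined. 2a->0: no, bacca/aa meet in 0. 2a->1: no, bacca/c meet in 1. 2a->2: no, bacca/cc meet in 2. Open state 3: 2a->3.
cab: 2b undefined. 2b->0: no, cabba/aa meet in 0. 2b->1: no, cabba/cc meet in 2. 2b->2: ok.
cac: 2c undefined. 2c->0: no, cac/aa meet in 0. 2c->1: no, cac/c meet in 1. 2c->2: no, cac/cc meet in 2. 2c->3: ok.
caaa: 3a undefined. 3a->0: no, caaaaa/aa meet in 0. 3a->1: ok.
caac: 3c undefined. 3c->0: no, caac/aa meet in 0. 3c->1: no, caac/c meet in 1. 3c->2: no, caac/cc meet in 2. 3c->3: ok.
cccb: 3b undefined. 3b->0: no, cccbca/cc meet in 2. 3b->1: ok.
All examples now run through 4 states with every (state, symbol) defined. Accept strings end in {3}, Reject strings end in {0,1,2}; accept={3}.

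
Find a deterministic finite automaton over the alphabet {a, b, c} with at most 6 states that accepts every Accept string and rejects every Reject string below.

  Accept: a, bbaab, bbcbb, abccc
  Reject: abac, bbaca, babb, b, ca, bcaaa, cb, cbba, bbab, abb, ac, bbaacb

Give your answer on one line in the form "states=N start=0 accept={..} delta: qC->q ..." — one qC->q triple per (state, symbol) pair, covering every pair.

Fold the examples into a partial DFA from state 0: repeatedly fix the first undefined (state, symbol) met by the shortest-then-alphabetical prefix, trying targets in increasing order and rejecting any under which an Accept and a Reject string meet in one state with the same remainder; add a state when all current targets are rejected. Accepting states are where Accept strings end.
a: 0a undefined. 0a->0: ok.
b: 0b undefined. 0b->0: no, a/babb meet in 0. Open state 1: 0b->1.
c: 0c undefined. 0c->0: no, a/ca meet in 0. 0c->1: ok.
ba: 1a undefined. 1a->0: no, a/ca meet in 0. 1a->1: ok.
bb: 1b undefined. 1b->0: no, a/cb meet in 0. 1b->1: no, bbaab/babb meet in 1. Open state 2: 1b->2.
bc: 1c undefined. 1c->0: no, a/abac meet in 0. 1c->1: no, abccc/abac meet in 1. 1c->2: ok.
bba: 2a undefined. 2a->0: no, a/bcaaa meet in 0. 2a->1: no, bbaab/abac meet in 2. 2a->2: no, bbaab/babb meet in 2 with "b" left. Open state 3: 2a->3.
bbc: 2c undefined. 2c->0: no, bbcbb/abac meet in 2. 2c->1: no, bbcbb/babb meet in 2 with "b" left. 2c->2: no, abccc/abac meet in 2. 2c->3: ok.
cbb: 2b undefined. 2b->0: no, a/babb meet in 0. 2b->1: ok.
bbaa: 3a undefined. 3a->0: no, a/bcaaa meet in 0. 3a->1: no, bbaab/abac meet in 2. 3a->2: no, bbaab/babb meet in 1. 3a->3: no, bbaab/bbab meet in 3 with "b" left. Open state 4: 3a->4.
bbab: 3b undefined. 3b->0: no, a/bbab meet in 0. 3b->1: no, bbcbb/abac meet in 2. 3b->2: no, bbcbb/babb meet in 1. 3b->3: no, bbcbb/bbab meet in 3. 3b->4: ok.
bbac: 3c undefined. 3c->0: no, a/bbaca meet in 0. 3c->1: no, abccc/bbaca meet in 1. 3c->2: no, abccc/abac meet in 2. 3c->3: ok.
bbaab: 4b undefined. 4b->0: ok.
bbaac: 4c undefined. 4c->0: ok.
bcaaa: 4a undefined. 4a->0: no, a/bcaaa meet in 0. 4a->1: ok.
All examples now run through 5 states with every (state, symbol) defined. Accept strings end in {0,3}, Reject strings end in {1,2,4}; accept={0,3}.

states=5 start=0 accept={0,3} delta: 0a->0 0b->1 0c->1 1a->1 1b->2 1c->2 2a->3 2b->1 2c->3 3a->4 3b->4 3c->3 4a->1 4b->0 4c->0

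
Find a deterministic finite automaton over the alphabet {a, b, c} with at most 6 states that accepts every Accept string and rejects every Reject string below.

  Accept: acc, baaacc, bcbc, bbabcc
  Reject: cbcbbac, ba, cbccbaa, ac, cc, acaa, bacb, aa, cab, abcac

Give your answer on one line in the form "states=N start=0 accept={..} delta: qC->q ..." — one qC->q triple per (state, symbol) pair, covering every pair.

states=4 start=0 accept={3} delta: 0a->1 0b->0 0c->1 1a->0 1b->2 1c->2 2a->0 2b->0 2c->3 3a->0 3b->0 3c->3

Fold the examples into a partial DFA from state 0: repeatedly fix the first undefined (state, symbol) met by the shortest-then-alphabetical prefix, trying targets in increasing order and rejecting any under which an Accept and a Reject string meet in one state with the same remainder; add a state when all current targets are rejected. Accepting states are where Accept strings end.
a: 0a undefined. 0a->0: no, acc/cc meet in 0 with "cc" left. Open state 1: 0a->1.
b: 0b undefined. 0b->0: ok.
c: 0c undefined. 0c->0: no, bcbc/cc meet in 0. 0c->1: ok.
aa: 1a undefined. 1a->0: ok.
ab: 1b undefined. 1b->0: no, bcbc/ba meet in 1. 1b->1: no, bcbc/ac meet in 1 with "c" left. Open state 2: 1b->2.
ac: 1c undefined. 1c->0: no, acc/ba meet in 1. 1c->1: no, acc/ba meet in 1. 1c->2: ok.
abc: 2c undefined. 2c->0: no, acc/aa meet in 0. 2c->1: no, acc/ba meet in 1. 2c->2: no, acc/ac meet in 2. Open state 3: 2c->3.
aca: 2a undefined. 2a->0: ok.
abca: 3a undefined. 3a->0: ok.
bacb: 2b undefined. 2b->0: ok.
cbcb: 3b undefined. 3b->0: ok.
cbcc: 3c undefined. 3c->0: no, bbabcc/cbccbaa meet in 0. 3c->1: no, bbabcc/ba meet in 1. 3c->2: no, bbabcc/cbcbbac meet in 2. 3c->3: ok.
All examples now run through 4 states with every (state, symbol) defined. Accept strings end in {3}, Reject strings end in {0,1,2}; accept={3}.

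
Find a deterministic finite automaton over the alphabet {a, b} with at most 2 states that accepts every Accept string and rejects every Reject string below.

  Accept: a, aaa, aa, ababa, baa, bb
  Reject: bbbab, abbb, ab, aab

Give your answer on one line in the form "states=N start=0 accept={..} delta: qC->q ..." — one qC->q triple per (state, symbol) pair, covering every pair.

states=2 start=0 accept={0} delta: 0a->0 0b->1 1a->0 1b->0

Fold the examples into a partial DFA from state 0: repeatedly fix the first undefined (state, symbol) met by the shortest-then-alphabetical prefix, trying targets in increasing order and rejecting any under which an Accept and a Reject string meet in one state with the same remainder; add a state when all current targets are rejected. Accepting states are where Accept strings end.
a: 0a undefined. 0a->0: ok.
b: 0b undefined. 0b->0: no, a/bbbab meet in 0. Open state 1: 0b->1.
ba: 1a undefined. 1a->0: ok.
bb: 1b undefined. 1b->0: ok.
All examples now run through 2 states with every (state, symbol) defined. Accept strings end in {0}, Reject strings end in {1}; accept={0}.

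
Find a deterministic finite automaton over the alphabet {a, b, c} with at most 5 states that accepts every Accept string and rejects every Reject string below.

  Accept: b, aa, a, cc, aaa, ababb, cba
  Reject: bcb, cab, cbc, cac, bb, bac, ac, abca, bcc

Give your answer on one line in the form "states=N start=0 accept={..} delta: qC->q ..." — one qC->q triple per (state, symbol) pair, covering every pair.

Grow the machine one transition at a time. Run the examples from 0; the earliest place one falls off (shortest prefix, ties alphabetical) gets sent to the lowest-numbered state that keeps every Accept/Reject pair distinguishable — a pair clashes when both reach the same state with identical unread suffix — and to a fresh state only if none does.
a: 0a undefined. 0a->0: ok.
b: 0b undefined. 0b->0: no, b/bb meet in 0. Open state 1: 0b->1.
c: 0c undefined. 0c->0: no, b/cab meet in 1. 0c->1: no, b/ac meet in 1. Open state 2: 0c->2.
ba: 1a undefined. 1a->0: no, ababb/bb meet in 1 with "b" left. 1a->1: ok.
bb: 1b undefined. 1b->0: no, aa/bb meet in 0. 1b->1: no, b/bb meet in 1. 1b->2: ok.
bc: 1c undefined. 1c->0: no, b/bcb meet in 1. 1c->1: no, b/bac meet in 1. 1c->2: no, cc/bcc meet in 2 with "c" left. Open state 3: 1c->3.
ca: 2a undefined. 2a->0: no, b/cab meet in 1. 2a->1: ok.
cb: 2b undefined. 2b->0: ok.
cc: 2c undefined. 2c->0: ok.
bcb: 3b undefined. 3b->0: no, aa/bcb meet in 0. 3b->1: no, b/bcb meet in 1. 3b->2: ok.
bcc: 3c undefined. 3c->0: no, aa/bcc meet in 0. 3c->1: no, b/bcc meet in 1. 3c->2: ok.
abca: 3a undefined. 3a->0: no, aa/abca meet in 0. 3a->1: no, b/abca meet in 1. 3a->2: ok.
All examples now run through 4 states with every (state, symbol) defined. Accept strings end in {0,1}, Reject strings end in {2,3}; accept={0,1}.

states=4 start=0 accept={0,1} delta: 0a->0 0b->1 0c->2 1a->1 1b->2 1c->3 2a->1 2b->0 2c->0 3a->2 3b->2 3c->2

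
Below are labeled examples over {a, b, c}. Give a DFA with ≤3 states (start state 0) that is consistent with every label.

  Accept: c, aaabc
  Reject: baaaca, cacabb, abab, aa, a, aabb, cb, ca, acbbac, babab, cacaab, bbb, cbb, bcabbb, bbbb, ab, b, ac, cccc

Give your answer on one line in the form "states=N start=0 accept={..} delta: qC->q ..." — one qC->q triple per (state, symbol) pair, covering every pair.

Grow the machine one transition at a time. Run the examples from 0; the earliest place one falls off (shortest prefix, ties alphabetical) gets sent to the lowest-numbered state that keeps every Accept/Reject pair distinguishable — a pair clashes when both reach the same state with identical unread suffix — and to a fresh state only if none does.
a: 0a undefined. 0a->0: no, c/ac meet in 0 with "c" left. Open state 1: 0a->1.
b: 0b undefined. 0b->0: ok.
c: 0c undefined. 0c->0: no, c/cb meet in 0. 0c->1: no, c/a meet in 1. Open state 2: 0c->2.
aa: 1a undefined. 1a->0: ok.
ab: 1b undefined. 1b->0: ok.
ac: 1c undefined. 1c->0: ok.
ca: 2a undefined. 2a->0: ok.
cb: 2b undefined. 2b->0: ok.
cc: 2c undefined. 2c->0: ok.
All examples now run through 3 states with every (state, symbol) defined. Accept strings end in {2}, Reject strings end in {0,1}; accept={2}.

states=3 start=0 accept={2} delta: 0a->1 0b->0 0c->2 1a->0 1b->0 1c->0 2a->0 2b->0 2c->0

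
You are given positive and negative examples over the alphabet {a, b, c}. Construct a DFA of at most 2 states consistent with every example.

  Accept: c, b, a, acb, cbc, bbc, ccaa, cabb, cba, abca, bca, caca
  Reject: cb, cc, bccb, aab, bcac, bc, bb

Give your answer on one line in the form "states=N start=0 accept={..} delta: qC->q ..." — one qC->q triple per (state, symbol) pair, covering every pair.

states=2 start=0 accept={1} delta: 0a->1 0b->1 0c->1 1a->1 1b->0 1c->0

State merging on the prefix tree: take the shortest (then alphabetical) example prefix whose next move is undefined and point that move at state 0, else 1, else 2, ...; a target is out if some Accept/Reject pair would then sit in one state with the same input left (inseparable). If every existing state is out, open a new one.
a: 0a undefined. 0a->0: no, b/aab meet in 0 with "b" left. Open state 1: 0a->1.
b: 0b undefined. 0b->0: no, c/bc meet in 0 with "c" left. 0b->1: ok.
c: 0c undefined. 0c->0: no, c/cc meet in 0. 0c->1: ok.
aa: 1a undefined. 1a->0: no, c/aab meet in 1. 1a->1: ok.
ab: 1b undefined. 1b->0: ok.
ac: 1c undefined. 1c->0: ok.
All examples now run through 2 states with every (state, symbol) defined. Accept strings end in {1}, Reject strings end in {0}; accept={1}.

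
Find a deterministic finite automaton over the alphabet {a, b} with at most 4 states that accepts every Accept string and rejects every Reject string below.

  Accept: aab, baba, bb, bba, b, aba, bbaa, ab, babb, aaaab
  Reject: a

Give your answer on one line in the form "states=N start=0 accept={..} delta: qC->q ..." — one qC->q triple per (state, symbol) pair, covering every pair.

State merging on the prefix tree: take the shortest (then alphabetical) example prefix whose next move is undefined and point that move at state 0, else 1, else 2, ...; a target is out if some Accept/Reject pair would then sit in one state with the same input left (inseparable). If every existing state is out, open a new one.
a: 0a undefined. 0a->0: ok.
b: 0b undefined. 0b->0: no, aab/a meet in 0. Open state 1: 0b->1.
ba: 1a undefined. 1a->0: no, baba/a meet in 0. 1a->1: ok.
bb: 1b undefined. 1b->0: no, baba/a meet in 0. 1b->1: ok.
All examples now run through 2 states with every (state, symbol) defined. Accept strings end in {1}, Reject strings end in {0}; accept={1}.

states=2 start=0 accept={1} delta: 0a->0 0b->1 1a->1 1b->1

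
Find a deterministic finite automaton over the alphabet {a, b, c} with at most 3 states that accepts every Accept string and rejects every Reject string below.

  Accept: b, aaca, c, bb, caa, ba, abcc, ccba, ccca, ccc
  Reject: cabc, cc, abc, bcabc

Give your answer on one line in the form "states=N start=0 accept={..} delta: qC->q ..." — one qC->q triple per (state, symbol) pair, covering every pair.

Fold the examples into a partial DFA from state 0: repeatedly fix the first undefined (state, symbol) met by the shortest-then-alphabetical prefix, trying targets in increasing order and rejecting any under which an Accept and a Reject string meet in one state with the same remainder; add a state when all current targets are rejected. Accepting states are where Accept strings end.
a: 0a undefined. 0a->0: ok.
b: 0b undefined. 0b->0: no, c/abc meet in 0 with "c" left. Open state 1: 0b->1.
c: 0c undefined. 0c->0: no, aaca/cc meet in 0. 0c->1: ok.
ba: 1a undefined. 1a->0: ok.
bb: 1b undefined. 1b->0: ok.
bc: 1c undefined. 1c->0: no, aaca/cabc meet in 0. 1c->1: no, b/cabc meet in 1. Open state 2: 1c->2.
bca: 2a undefined. 2a->0: ok.
ccb: 2b undefined. 2b->0: ok.
ccc: 2c undefined. 2c->0: ok.
All examples now run through 3 states with every (state, symbol) defined. Accept strings end in {0,1}, Reject strings end in {2}; accept={0,1}.

states=3 start=0 accept={0,1} delta: 0a->0 0b->1 0c->1 1a->0 1b->0 1c->2 2a->0 2b->0 2c->0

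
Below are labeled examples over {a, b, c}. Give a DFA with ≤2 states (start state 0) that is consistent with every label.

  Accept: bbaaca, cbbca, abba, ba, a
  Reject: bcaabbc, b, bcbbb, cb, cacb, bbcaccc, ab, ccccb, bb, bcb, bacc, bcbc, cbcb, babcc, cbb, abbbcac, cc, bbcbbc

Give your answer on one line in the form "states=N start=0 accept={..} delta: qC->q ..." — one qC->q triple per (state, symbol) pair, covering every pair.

states=2 start=0 accept={0} delta: 0a->0 0b->1 0c->1 1a->0 1b->1 1c->1

State merging on the prefix tree: take the shortest (then alphabetical) example prefix whose next move is undefined and point that move at state 0, else 1, else 2, ...; a target is out if some Accept/Reject pair would then sit in one state with the same input left (inseparable). If every existing state is out, open a new one.
a: 0a undefined. 0a->0: ok.
b: 0b undefined. 0b->0: no, abba/b meet in 0. Open state 1: 0b->1.
c: 0c undefined. 0c->0: no, a/cc meet in 0. 0c->1: ok.
ba: 1a undefined. 1a->0: ok.
bb: 1b undefined. 1b->0: no, bbaaca/cb meet in 0. 1b->1: ok.
bc: 1c undefined. 1c->0: no, bbaaca/bcaabbc meet in 0. 1c->1: ok.
All examples now run through 2 states with every (state, symbol) defined. Accept strings end in {0}, Reject strings end in {1}; accept={0}.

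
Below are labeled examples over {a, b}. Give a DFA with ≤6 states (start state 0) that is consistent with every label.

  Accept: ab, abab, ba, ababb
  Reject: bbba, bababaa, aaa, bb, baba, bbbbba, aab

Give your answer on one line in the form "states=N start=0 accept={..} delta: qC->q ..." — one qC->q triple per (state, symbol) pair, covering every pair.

states=4 start=0 accept={3} delta: 0a->1 0b->2 1a->0 1b->3 2a->3 2b->1 3a->1 3b->3

Grow the machine one transition at a time. Run the examples from 0; the earliest place one falls off (shortest prefix, ties alphabetical) gets sent to the lowest-numbered state that keeps every Accept/Reject pair distinguishable — a pair clashes when both reach the same state with identical unread suffix — and to a fresh state only if none does.
a: 0a undefined. 0a->0: no, ab/aab meet in 0 with "b" left. Open state 1: 0a->1.
b: 0b undefined. 0b->0: no, ba/bbba meet in 1. 0b->1: no, ab/bb meet in 1 with "b" left. Open state 2: 0b->2.
aa: 1a undefined. 1a->0: ok.
ab: 1b undefined. 1b->0: no, ababb/aab meet in 2. 1b->1: no, ab/aaa meet in 1. 1b->2: no, ab/aab meet in 2. Open state 3: 1b->3.
ba: 2a undefined. 2a->0: no, ba/baba meet in 0. 2a->1: no, ba/aaa meet in 1. 2a->2: no, ba/aab meet in 2. 2a->3: ok.
bb: 2b undefined. 2b->0: no, ab/bbba meet in 3. 2b->1: ok.
aba: 3a undefined. 3a->0: no, abab/aab meet in 2. 3a->1: ok.
bab: 3b undefined. 3b->0: no, ab/bbbbba meet in 3. 3b->1: no, ababb/bbba meet in 1. 3b->2: no, ab/baba meet in 3. 3b->3: ok.
All examples now run through 4 states with every (state, symbol) defined. Accept strings end in {3}, Reject strings end in {0,1,2}; accept={3}.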